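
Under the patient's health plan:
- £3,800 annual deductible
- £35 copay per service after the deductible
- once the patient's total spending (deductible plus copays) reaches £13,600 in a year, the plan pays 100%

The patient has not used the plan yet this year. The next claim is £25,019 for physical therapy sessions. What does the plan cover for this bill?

The full £3,800 deductible is still open; £3,800 of this bill applies to it.
That leaves £25,019 − £3,800 = £21,219 for the copay.
Copay on this service: £35.
Patient responsibility before any cap: £3,800 + £35 = £3,835.
Cumulative spending £0 + £3,835 = £3,835 stays under the £13,600 maximum.
The insurer covers the remainder: £25,019 − £3,835 = £21,184.

£21,184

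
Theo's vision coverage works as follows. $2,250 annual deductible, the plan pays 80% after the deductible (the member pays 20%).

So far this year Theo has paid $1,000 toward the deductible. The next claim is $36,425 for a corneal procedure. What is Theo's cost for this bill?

$8,285

Deductible still to meet: $2,250 − $1,000 = $1,250.
The remaining $35,175 (= $36,425 − $1,250) moves to coinsurance.
20% of $35,175 = $7,035 falls to the member.
So the member owes $1,250 + $7,035 = $8,285.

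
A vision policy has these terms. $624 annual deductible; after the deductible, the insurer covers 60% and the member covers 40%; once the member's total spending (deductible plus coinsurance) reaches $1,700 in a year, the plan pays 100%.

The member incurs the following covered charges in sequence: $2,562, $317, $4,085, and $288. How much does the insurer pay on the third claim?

Bill 1, $2,562: $624 to deductible, leaving $1,938; coinsurance $1,938 × 40% = $775.20. Member owes $1,399.20 (running OOP $1,399.20). Plan pays $2,562 − $1,399.20 = $1,162.80.
Bill 2, $317: deductible already satisfied, so member's share is 40% × $317 = $126.80. Member pays $126.80; OOP now $1,526. Insurer: $317 − $126.80 = $190.20.
Bill 3, $4,085: deductible met; 40% of $4,085 = $1,634. Adding that to $1,526 gives $3,160, past the $1,700 cap; member pays only $1,700 − $1,526 = $174. Insurer: $4,085 − $174 = $3,911.

$3,911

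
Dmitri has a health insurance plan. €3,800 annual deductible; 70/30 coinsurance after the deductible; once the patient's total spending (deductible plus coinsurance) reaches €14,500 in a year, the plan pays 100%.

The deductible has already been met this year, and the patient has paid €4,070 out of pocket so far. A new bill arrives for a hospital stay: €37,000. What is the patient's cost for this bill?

The deductible is already satisfied, so the full bill goes to coinsurance.
Patient's 30% share of €37,000 is €11,100.
Adding €11,100 to the €4,070 already spent would give €15,170, which exceeds the €14,500 cap; the patient pays just €14,500 − €4,070 = €10,430.

€10,430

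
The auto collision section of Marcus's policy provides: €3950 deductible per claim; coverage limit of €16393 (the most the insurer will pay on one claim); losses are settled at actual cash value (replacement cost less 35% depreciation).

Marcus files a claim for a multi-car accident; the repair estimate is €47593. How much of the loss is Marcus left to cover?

€31200

At 35% depreciation, ACV = €47593 − €16657.55 = €30935.45.
After the deductible, €30935.45 − €3950 = €26985.45 remains.
€26985.45 exceeds the €16393 limit, so the insurer pays the limit: €16393.
The driver bears the rest of the original loss: €47593 − €16393 = €31200.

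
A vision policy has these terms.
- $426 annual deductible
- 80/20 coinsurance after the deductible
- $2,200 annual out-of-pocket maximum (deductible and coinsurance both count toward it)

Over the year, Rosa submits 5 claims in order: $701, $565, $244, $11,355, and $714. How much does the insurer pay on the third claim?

#1 ($701): deductible takes $426, $275 remains; 20% of $275 = $55. Cost to member: $481. OOP to date $481. Insurer: $701 − $481 = $220.
#2 ($565): deductible met; 20% of $565 = $113. Cost to member: $113. OOP to date $594. Insurer: $565 − $113 = $452.
#3 ($244): 20% coinsurance on $244 = $48.80. Member owes $48.80 (running OOP $642.80). Plan pays $244 − $48.80 = $195.20.

$195.20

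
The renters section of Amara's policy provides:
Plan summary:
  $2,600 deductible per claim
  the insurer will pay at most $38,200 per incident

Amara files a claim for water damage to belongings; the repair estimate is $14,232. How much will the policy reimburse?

$11,632

Less the $2,600 deductible: $14,232 − $2,600 = $11,632.
That's under the $38,200 cap, so the insurer reimburses the full $11,632.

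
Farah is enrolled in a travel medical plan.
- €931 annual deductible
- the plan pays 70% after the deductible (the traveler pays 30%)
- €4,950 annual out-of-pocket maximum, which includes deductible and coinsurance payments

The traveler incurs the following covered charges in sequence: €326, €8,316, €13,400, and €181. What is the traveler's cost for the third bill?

€1,705.70

Claim 1 (€326): entire amount goes to the deductible. Traveler pays €326; OOP now €326.
Claim 2 (€8,316): €605 finishes the deductible; €7,711 goes to coinsurance; coinsurance €7,711 × 30% = €2,313.30. Cost to traveler: €2,918.30. OOP to date €3,244.30.
Claim 3 (€13,400): deductible already satisfied, so traveler's share is 30% × €13,400 = €4,020. OOP would hit €7,264.30 > €4,950, so the cap limits the traveler to €4,950 − €3,244.30 = €1,705.70.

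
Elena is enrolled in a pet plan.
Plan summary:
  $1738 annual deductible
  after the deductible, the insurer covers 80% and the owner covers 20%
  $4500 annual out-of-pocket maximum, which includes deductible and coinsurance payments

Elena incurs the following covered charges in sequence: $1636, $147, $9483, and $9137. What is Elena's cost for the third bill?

$1896.60

#1 ($1636): all of it applies to the deductible. Owner owes $1636 (running OOP $1636).
#2 ($147): $102 finishes the deductible; $45 goes to coinsurance; owner's 20% is $9. Owner pays $111; OOP now $1747.
#3 ($9483): deductible met; 20% of $9483 = $1896.60. Owner owes $1896.60 (running OOP $3643.60).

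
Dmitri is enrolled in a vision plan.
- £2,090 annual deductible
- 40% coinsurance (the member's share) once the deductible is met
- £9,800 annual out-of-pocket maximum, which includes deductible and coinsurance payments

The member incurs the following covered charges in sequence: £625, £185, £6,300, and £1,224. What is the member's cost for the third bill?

£3,288

Bill 1, £625: entire amount goes to the deductible. Member pays £625; OOP now £625.
Bill 2, £185: entire amount goes to the deductible. Member pays £185; OOP now £810.
Bill 3, £6,300: £1,280 to deductible, leaving £5,020; 40% of £5,020 = £2,008. Cost to member: £3,288. OOP to date £4,098.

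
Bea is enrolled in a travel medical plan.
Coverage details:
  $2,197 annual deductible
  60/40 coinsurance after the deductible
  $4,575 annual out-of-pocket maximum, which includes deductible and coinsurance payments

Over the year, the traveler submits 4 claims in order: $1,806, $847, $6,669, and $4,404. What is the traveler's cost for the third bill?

$2,195.60

Claim 1 — $1,806: entire amount goes to the deductible. Cost to traveler: $1,806. OOP to date $1,806.
Claim 2 — $847: $391 to deductible, leaving $456; traveler's 40% is $182.40. Cost to traveler: $573.40. OOP to date $2,379.40.
Claim 3 — $6,669: deductible already satisfied, so traveler's share is 40% × $6,669 = $2,667.60. That would push OOP to $5,047, over the $4,575 cap, so traveler pays $4,575 − $2,379.40 = $2,195.60.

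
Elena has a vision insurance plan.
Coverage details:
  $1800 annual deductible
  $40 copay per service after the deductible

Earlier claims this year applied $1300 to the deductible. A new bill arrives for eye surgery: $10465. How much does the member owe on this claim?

$540

Deductible still to meet: $1800 − $1300 = $500.
That leaves $10465 − $500 = $9965 for the copay.
Copay on this service: $40.
That puts the member's cost at $500 + $40 = $540.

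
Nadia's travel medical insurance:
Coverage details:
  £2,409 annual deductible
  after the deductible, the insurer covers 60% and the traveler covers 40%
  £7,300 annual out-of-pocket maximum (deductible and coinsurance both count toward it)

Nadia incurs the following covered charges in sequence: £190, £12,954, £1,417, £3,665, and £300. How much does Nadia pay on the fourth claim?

£30.20

#1 (£190): entire amount goes to the deductible. Cost to traveler: £190. OOP to date £190.
#2 (£12,954): deductible takes £2,219, £10,735 remains; traveler's 40% is £4,294. Traveler pays £6,513; OOP now £6,703.
#3 (£1,417): 40% coinsurance on £1,417 = £566.80. Traveler owes £566.80 (running OOP £7,269.80).
#4 (£3,665): deductible met; 40% of £3,665 = £1,466. OOP would hit £8,735.80 > £7,300, so the cap limits the traveler to £7,300 − £7,269.80 = £30.20.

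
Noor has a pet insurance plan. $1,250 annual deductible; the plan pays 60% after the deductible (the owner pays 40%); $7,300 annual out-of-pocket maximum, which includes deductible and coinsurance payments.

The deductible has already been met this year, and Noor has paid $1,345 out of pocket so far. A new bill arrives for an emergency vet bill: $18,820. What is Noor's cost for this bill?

$5,955

With the deductible met, the entire $18,820 is subject to coinsurance.
40% of $18,820 = $7,528 falls to the owner.
Year-to-date out-of-pocket would reach $1,345 + $7,528 = $8,873, above the $7,300 maximum, so the owner pays only $7,300 − $1,345 = $5,955.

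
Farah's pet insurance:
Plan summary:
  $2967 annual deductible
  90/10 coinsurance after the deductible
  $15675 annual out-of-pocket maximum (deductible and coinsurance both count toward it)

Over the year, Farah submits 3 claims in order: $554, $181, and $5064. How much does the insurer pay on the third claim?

$2548.80

Claim 1 — $554: fully absorbed by the deductible. Owner pays $554; OOP now $554. Plan pays $554 − $554 = $0.
Claim 2 — $181: all of it applies to the deductible. Owner owes $181 (running OOP $735). Insurer: $181 − $181 = $0.
Claim 3 — $5064: deductible takes $2232, $2832 remains; coinsurance $2832 × 10% = $283.20. Cost to owner: $2515.20. OOP to date $3250.20. Insurer: $5064 − $2515.20 = $2548.80.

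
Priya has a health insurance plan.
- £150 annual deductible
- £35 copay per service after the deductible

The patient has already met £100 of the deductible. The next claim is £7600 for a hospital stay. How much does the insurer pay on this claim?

£100 of the £150 deductible is already met, leaving £50.
The remaining £7550 (= £7600 − £50) moves to the copay.
Copay on this service: £35.
So the patient owes £50 + £35 = £85.
The insurer covers the remainder: £7600 − £85 = £7515.

£7515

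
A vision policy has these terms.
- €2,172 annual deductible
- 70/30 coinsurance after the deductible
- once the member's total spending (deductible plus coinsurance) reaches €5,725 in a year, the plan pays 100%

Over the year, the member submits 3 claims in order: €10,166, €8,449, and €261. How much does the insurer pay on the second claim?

€7,294.20

Claim 1 — €10,166: €2,172 to deductible, leaving €7,994; 30% of €7,994 = €2,398.20. Member owes €4,570.20 (running OOP €4,570.20). Insurer: €10,166 − €4,570.20 = €5,595.80.
Claim 2 — €8,449: 30% coinsurance on €8,449 = €2,534.70. That would push OOP to €7,104.90, over the €5,725 cap, so member pays €5,725 − €4,570.20 = €1,154.80. Plan pays €8,449 − €1,154.80 = €7,294.20.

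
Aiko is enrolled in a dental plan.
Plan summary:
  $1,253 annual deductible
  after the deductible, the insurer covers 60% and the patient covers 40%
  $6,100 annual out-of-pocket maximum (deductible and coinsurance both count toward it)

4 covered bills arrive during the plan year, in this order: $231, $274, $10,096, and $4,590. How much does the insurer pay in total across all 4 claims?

$9,091

Bill 1, $231: fully absorbed by the deductible. Patient owes $231 (running OOP $231). Insurer: $231 − $231 = $0.
Bill 2, $274: all of it applies to the deductible. Cost to patient: $274. OOP to date $505. Insurer: $274 − $274 = $0.
Bill 3, $10,096: $748 to deductible, leaving $9,348; coinsurance $9,348 × 40% = $3,739.20. Patient pays $4,487.20; OOP now $4,992.20. Insurer: $10,096 − $4,487.20 = $5,608.80.
Bill 4, $4,590: 40% coinsurance on $4,590 = $1,836. That would push OOP to $6,828.20, over the $6,100 cap, so patient pays $6,100 − $4,992.20 = $1,107.80. Insurer: $4,590 − $1,107.80 = $3,482.20.
Insurer total: $0 + $0 + $5,608.80 + $3,482.20 = $9,091.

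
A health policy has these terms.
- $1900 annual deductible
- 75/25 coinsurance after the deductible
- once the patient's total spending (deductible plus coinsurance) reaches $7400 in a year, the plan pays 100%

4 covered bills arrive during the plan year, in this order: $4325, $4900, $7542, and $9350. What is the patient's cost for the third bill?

Claim 1 ($4325): $1900 to deductible, leaving $2425; 25% of $2425 = $606.25. Patient owes $2506.25 (running OOP $2506.25).
Claim 2 ($4900): deductible met; 25% of $4900 = $1225. Patient pays $1225; OOP now $3731.25.
Claim 3 ($7542): 25% coinsurance on $7542 = $1885.50. Cost to patient: $1885.50. OOP to date $5616.75.

$1885.50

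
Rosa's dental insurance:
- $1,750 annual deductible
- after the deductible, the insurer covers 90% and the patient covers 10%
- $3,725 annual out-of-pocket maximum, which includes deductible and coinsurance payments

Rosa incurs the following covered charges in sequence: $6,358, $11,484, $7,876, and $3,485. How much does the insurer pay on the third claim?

Claim 1 ($6,358): $1,750 finishes the deductible; $4,608 goes to coinsurance; 10% of $4,608 = $460.80. Patient owes $2,210.80 (running OOP $2,210.80). Insurer: $6,358 − $2,210.80 = $4,147.20.
Claim 2 ($11,484): deductible met; 10% of $11,484 = $1,148.40. Patient pays $1,148.40; OOP now $3,359.20. Plan pays $11,484 − $1,148.40 = $10,335.60.
Claim 3 ($7,876): 10% coinsurance on $7,876 = $787.60. Adding that to $3,359.20 gives $4,146.80, past the $3,725 cap; patient pays only $3,725 − $3,359.20 = $365.80. Insurer: $7,876 − $365.80 = $7,510.20.

$7,510.20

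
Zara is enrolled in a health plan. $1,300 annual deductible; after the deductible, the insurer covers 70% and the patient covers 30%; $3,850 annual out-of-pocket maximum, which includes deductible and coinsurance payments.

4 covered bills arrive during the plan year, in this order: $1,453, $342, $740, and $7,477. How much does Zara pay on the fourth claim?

Claim 1 ($1,453): $1,300 to deductible, leaving $153; patient's 30% is $45.90. Cost to patient: $1,345.90. OOP to date $1,345.90.
Claim 2 ($342): deductible already satisfied, so patient's share is 30% × $342 = $102.60. Patient owes $102.60 (running OOP $1,448.50).
Claim 3 ($740): 30% coinsurance on $740 = $222. Patient owes $222 (running OOP $1,670.50).
Claim 4 ($7,477): 30% coinsurance on $7,477 = $2,243.10. OOP would hit $3,913.60 > $3,850, so the cap limits the patient to $3,850 − $1,670.50 = $2,179.50.

$2,179.50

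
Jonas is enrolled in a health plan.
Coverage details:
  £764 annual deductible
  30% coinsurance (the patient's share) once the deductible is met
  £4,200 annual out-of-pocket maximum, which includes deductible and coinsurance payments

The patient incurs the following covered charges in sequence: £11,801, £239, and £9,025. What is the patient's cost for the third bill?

£53.20

#1 (£11,801): £764 to deductible, leaving £11,037; patient's 30% is £3,311.10. Patient pays £4,075.10; OOP now £4,075.10.
#2 (£239): deductible already satisfied, so patient's share is 30% × £239 = £71.70. Patient owes £71.70 (running OOP £4,146.80).
#3 (£9,025): deductible met; 30% of £9,025 = £2,707.50. Adding that to £4,146.80 gives £6,854.30, past the £4,200 cap; patient pays only £4,200 − £4,146.80 = £53.20.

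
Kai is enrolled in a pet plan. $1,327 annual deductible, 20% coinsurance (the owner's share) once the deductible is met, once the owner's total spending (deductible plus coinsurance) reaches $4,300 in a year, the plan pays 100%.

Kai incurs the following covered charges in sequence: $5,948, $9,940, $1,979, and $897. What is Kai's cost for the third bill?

#1 ($5,948): $1,327 finishes the deductible; $4,621 goes to coinsurance; owner's 20% is $924.20. Owner owes $2,251.20 (running OOP $2,251.20).
#2 ($9,940): deductible already satisfied, so owner's share is 20% × $9,940 = $1,988. Owner pays $1,988; OOP now $4,239.20.
#3 ($1,979): deductible met; 20% of $1,979 = $395.80. OOP would hit $4,635 > $4,300, so the cap limits the owner to $4,300 − $4,239.20 = $60.80.

$60.80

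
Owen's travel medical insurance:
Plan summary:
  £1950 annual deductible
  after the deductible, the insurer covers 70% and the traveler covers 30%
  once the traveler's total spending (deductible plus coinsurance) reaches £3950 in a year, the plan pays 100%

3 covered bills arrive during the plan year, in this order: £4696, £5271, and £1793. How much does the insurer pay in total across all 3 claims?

#1 (£4696): £1950 to deductible, leaving £2746; coinsurance £2746 × 30% = £823.80. Traveler owes £2773.80 (running OOP £2773.80). Plan pays £4696 − £2773.80 = £1922.20.
#2 (£5271): 30% coinsurance on £5271 = £1581.30. That would push OOP to £4355.10, over the £3950 cap, so traveler pays £3950 − £2773.80 = £1176.20. Plan pays £5271 − £1176.20 = £4094.80.
#3 (£1793): deductible already satisfied, so traveler's share is 30% × £1793 = £537.90. Adding that to £3950 gives £4487.90, past the £3950 cap; traveler pays only £3950 − £3950 = £0. Plan pays £1793 − £0 = £1793.
Insurer total: £1922.20 + £4094.80 + £1793 = £7810.

£7810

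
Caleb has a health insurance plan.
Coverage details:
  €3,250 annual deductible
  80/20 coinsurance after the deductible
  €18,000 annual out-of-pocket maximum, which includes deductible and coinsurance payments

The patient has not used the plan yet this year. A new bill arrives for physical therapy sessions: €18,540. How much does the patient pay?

€6,308

The full €3,250 deductible is still open; €3,250 of this bill applies to it.
That leaves €18,540 − €3,250 = €15,290 for coinsurance.
Coinsurance: €15,290 × 20% = €3,058.
So the patient owes €3,250 + €3,058 = €6,308 before any cap.
Total out-of-pocket so far would be €0 + €6,308 = €6,308, below the €18,000 cap — no reduction.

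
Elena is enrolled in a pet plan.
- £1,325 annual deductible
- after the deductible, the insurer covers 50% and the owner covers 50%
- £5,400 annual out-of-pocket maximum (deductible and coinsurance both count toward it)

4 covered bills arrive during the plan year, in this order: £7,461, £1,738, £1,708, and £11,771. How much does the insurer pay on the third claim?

Bill 1, £7,461: £1,325 to deductible, leaving £6,136; coinsurance £6,136 × 50% = £3,068. Cost to owner: £4,393. OOP to date £4,393. Plan pays £7,461 − £4,393 = £3,068.
Bill 2, £1,738: deductible already satisfied, so owner's share is 50% × £1,738 = £869. Owner owes £869 (running OOP £5,262). Insurer: £1,738 − £869 = £869.
Bill 3, £1,708: deductible met; 50% of £1,708 = £854. OOP would hit £6,116 > £5,400, so the cap limits the owner to £5,400 − £5,262 = £138. Insurer: £1,708 − £138 = £1,570.

£1,570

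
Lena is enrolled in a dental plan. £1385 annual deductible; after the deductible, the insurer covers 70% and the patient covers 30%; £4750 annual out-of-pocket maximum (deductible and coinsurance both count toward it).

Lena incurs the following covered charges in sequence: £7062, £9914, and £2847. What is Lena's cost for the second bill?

£1661.90

Claim 1 — £7062: deductible takes £1385, £5677 remains; patient's 30% is £1703.10. Patient owes £3088.10 (running OOP £3088.10).
Claim 2 — £9914: deductible already satisfied, so patient's share is 30% × £9914 = £2974.20. OOP would hit £6062.30 > £4750, so the cap limits the patient to £4750 − £3088.10 = £1661.90.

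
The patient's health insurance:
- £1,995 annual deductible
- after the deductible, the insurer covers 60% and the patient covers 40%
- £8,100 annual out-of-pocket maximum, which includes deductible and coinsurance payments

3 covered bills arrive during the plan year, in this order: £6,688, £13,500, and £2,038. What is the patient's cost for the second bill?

Bill 1, £6,688: deductible takes £1,995, £4,693 remains; patient's 40% is £1,877.20. Patient pays £3,872.20; OOP now £3,872.20.
Bill 2, £13,500: 40% coinsurance on £13,500 = £5,400. That would push OOP to £9,272.20, over the £8,100 cap, so patient pays £8,100 − £3,872.20 = £4,227.80.

£4,227.80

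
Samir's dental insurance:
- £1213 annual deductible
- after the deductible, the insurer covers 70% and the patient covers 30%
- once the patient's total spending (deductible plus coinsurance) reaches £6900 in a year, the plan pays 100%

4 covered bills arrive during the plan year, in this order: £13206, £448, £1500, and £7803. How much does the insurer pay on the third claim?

£1050

Bill 1, £13206: £1213 finishes the deductible; £11993 goes to coinsurance; coinsurance £11993 × 30% = £3597.90. Patient owes £4810.90 (running OOP £4810.90). Plan pays £13206 − £4810.90 = £8395.10.
Bill 2, £448: deductible met; 30% of £448 = £134.40. Patient owes £134.40 (running OOP £4945.30). Plan pays £448 − £134.40 = £313.60.
Bill 3, £1500: deductible met; 30% of £1500 = £450. Cost to patient: £450. OOP to date £5395.30. Plan pays £1500 − £450 = £1050.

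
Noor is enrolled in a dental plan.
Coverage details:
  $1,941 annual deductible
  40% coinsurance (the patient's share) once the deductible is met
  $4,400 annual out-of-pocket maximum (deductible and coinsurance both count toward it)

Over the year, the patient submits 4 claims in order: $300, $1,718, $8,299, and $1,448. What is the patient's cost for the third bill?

$2,428.20

Claim 1 ($300): entire amount goes to the deductible. Cost to patient: $300. OOP to date $300.
Claim 2 ($1,718): $1,641 to deductible, leaving $77; 40% of $77 = $30.80. Cost to patient: $1,671.80. OOP to date $1,971.80.
Claim 3 ($8,299): deductible already satisfied, so patient's share is 40% × $8,299 = $3,319.60. OOP would hit $5,291.40 > $4,400, so the cap limits the patient to $4,400 − $1,971.80 = $2,428.20.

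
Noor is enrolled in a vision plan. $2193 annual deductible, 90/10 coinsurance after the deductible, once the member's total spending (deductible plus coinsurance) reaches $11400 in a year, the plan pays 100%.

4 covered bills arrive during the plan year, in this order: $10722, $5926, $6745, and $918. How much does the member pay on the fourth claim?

$91.80

Claim 1 ($10722): $2193 finishes the deductible; $8529 goes to coinsurance; member's 10% is $852.90. Member owes $3045.90 (running OOP $3045.90).
Claim 2 ($5926): deductible met; 10% of $5926 = $592.60. Member owes $592.60 (running OOP $3638.50).
Claim 3 ($6745): 10% coinsurance on $6745 = $674.50. Member owes $674.50 (running OOP $4313).
Claim 4 ($918): deductible met; 10% of $918 = $91.80. Cost to member: $91.80. OOP to date $4404.80.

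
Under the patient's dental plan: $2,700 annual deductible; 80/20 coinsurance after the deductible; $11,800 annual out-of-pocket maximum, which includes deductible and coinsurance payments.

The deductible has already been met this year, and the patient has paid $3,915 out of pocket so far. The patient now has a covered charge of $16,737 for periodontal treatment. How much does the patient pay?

$3,347.40

The deductible is already satisfied, so the full bill goes to coinsurance.
Coinsurance: $16,737 × 20% = $3,347.40.
Total out-of-pocket so far would be $3,915 + $3,347.40 = $7,262.40, below the $11,800 cap — no reduction.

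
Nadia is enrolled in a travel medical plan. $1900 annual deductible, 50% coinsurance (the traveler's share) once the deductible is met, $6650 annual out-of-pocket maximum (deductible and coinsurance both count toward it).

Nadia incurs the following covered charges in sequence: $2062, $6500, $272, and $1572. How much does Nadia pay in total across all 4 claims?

#1 ($2062): $1900 to deductible, leaving $162; coinsurance $162 × 50% = $81. Cost to traveler: $1981. OOP to date $1981.
#2 ($6500): deductible met; 50% of $6500 = $3250. Cost to traveler: $3250. OOP to date $5231.
#3 ($272): deductible met; 50% of $272 = $136. Cost to traveler: $136. OOP to date $5367.
#4 ($1572): deductible met; 50% of $1572 = $786. Traveler pays $786; OOP now $6153.
Total paid by the traveler: $1981 + $3250 + $136 + $786 = $6153.

$6153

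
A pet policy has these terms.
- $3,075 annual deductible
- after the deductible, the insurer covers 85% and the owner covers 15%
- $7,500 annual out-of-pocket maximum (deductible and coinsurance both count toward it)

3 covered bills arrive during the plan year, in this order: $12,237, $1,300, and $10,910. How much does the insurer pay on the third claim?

$9,273.50

Bill 1, $12,237: $3,075 finishes the deductible; $9,162 goes to coinsurance; 15% of $9,162 = $1,374.30. Owner owes $4,449.30 (running OOP $4,449.30). Plan pays $12,237 − $4,449.30 = $7,787.70.
Bill 2, $1,300: deductible already satisfied, so owner's share is 15% × $1,300 = $195. Owner owes $195 (running OOP $4,644.30). Plan pays $1,300 − $195 = $1,105.
Bill 3, $10,910: deductible met; 15% of $10,910 = $1,636.50. Cost to owner: $1,636.50. OOP to date $6,280.80. Insurer: $10,910 − $1,636.50 = $9,273.50.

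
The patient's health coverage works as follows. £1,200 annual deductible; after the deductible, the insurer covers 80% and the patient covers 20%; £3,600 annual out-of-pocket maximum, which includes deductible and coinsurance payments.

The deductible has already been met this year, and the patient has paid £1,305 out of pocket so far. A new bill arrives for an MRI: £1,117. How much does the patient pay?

With the deductible met, the entire £1,117 is subject to coinsurance.
Coinsurance: £1,117 × 20% = £223.40.
Year-to-date out-of-pocket becomes £1,305 + £223.40 = £1,528.40, still under the £3,600 maximum, so no cap applies.

£223.40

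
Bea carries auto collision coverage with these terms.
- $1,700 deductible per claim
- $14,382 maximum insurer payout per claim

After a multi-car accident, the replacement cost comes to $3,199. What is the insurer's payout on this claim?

After the deductible, $3,199 − $1,700 = $1,499 remains.
$1,499 ≤ $14,382, so the limit doesn't bind; insurer pays $1,499.

$1,499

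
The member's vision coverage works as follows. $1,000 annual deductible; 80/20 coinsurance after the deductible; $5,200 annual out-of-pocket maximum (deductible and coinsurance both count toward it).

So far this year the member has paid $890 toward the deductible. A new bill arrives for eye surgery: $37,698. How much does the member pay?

Deductible still to meet: $1,000 − $890 = $110.
After the $110 deductible portion, $37,698 − $110 = $37,588 is subject to coinsurance.
20% of $37,588 = $7,517.60 falls to the member.
That puts the member's cost at $110 + $7,517.60 = $7,627.60 before any cap.
Adding $7,627.60 to the $890 already spent would give $8,517.60, which exceeds the $5,200 cap; the member pays just $5,200 − $890 = $4,310.

$4,310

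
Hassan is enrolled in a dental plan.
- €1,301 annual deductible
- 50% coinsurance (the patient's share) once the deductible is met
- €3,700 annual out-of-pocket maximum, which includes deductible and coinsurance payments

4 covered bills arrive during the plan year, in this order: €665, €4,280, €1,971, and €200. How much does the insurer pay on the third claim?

#1 (€665): entire amount goes to the deductible. Patient pays €665; OOP now €665. Insurer: €665 − €665 = €0.
#2 (€4,280): €636 to deductible, leaving €3,644; 50% of €3,644 = €1,822. Patient owes €2,458 (running OOP €3,123). Plan pays €4,280 − €2,458 = €1,822.
#3 (€1,971): deductible met; 50% of €1,971 = €985.50. OOP would hit €4,108.50 > €3,700, so the cap limits the patient to €3,700 − €3,123 = €577. Insurer: €1,971 − €577 = €1,394.

€1,394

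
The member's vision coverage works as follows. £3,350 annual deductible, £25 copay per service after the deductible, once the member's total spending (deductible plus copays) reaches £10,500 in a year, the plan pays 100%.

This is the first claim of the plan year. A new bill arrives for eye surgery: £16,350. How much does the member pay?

£3,375

The full £3,350 deductible is still open; £3,350 of this bill applies to it.
The remaining £13,000 (= £16,350 − £3,350) moves to the copay.
Copay on this service: £25.
So the member owes £3,350 + £25 = £3,375 before any cap.
Year-to-date out-of-pocket becomes £0 + £3,375 = £3,375, still under the £10,500 maximum, so no cap applies.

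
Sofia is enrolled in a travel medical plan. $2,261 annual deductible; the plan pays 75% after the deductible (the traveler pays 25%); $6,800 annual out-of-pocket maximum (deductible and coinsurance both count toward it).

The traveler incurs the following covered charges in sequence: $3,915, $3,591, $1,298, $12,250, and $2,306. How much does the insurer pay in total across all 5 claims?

Claim 1 ($3,915): $2,261 to deductible, leaving $1,654; traveler's 25% is $413.50. Cost to traveler: $2,674.50. OOP to date $2,674.50. Plan pays $3,915 − $2,674.50 = $1,240.50.
Claim 2 ($3,591): deductible met; 25% of $3,591 = $897.75. Traveler pays $897.75; OOP now $3,572.25. Insurer: $3,591 − $897.75 = $2,693.25.
Claim 3 ($1,298): deductible met; 25% of $1,298 = $324.50. Cost to traveler: $324.50. OOP to date $3,896.75. Plan pays $1,298 − $324.50 = $973.50.
Claim 4 ($12,250): deductible already satisfied, so traveler's share is 25% × $12,250 = $3,062.50. Adding that to $3,896.75 gives $6,959.25, past the $6,800 cap; traveler pays only $6,800 − $3,896.75 = $2,903.25. Insurer: $12,250 − $2,903.25 = $9,346.75.
Claim 5 ($2,306): 25% coinsurance on $2,306 = $576.50. That would push OOP to $7,376.50, over the $6,800 cap, so traveler pays $6,800 − $6,800 = $0. Plan pays $2,306 − $0 = $2,306.
Insurer total = bills − traveler's total = $23,360 − $6,800 = $16,560.

$16,560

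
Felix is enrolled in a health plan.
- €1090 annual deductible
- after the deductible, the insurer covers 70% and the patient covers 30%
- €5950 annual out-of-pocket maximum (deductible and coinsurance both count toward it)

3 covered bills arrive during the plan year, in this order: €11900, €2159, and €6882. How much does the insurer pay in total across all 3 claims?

Claim 1 — €11900: €1090 to deductible, leaving €10810; 30% of €10810 = €3243. Patient owes €4333 (running OOP €4333). Plan pays €11900 − €4333 = €7567.
Claim 2 — €2159: deductible already satisfied, so patient's share is 30% × €2159 = €647.70. Patient owes €647.70 (running OOP €4980.70). Plan pays €2159 − €647.70 = €1511.30.
Claim 3 — €6882: 30% coinsurance on €6882 = €2064.60. Adding that to €4980.70 gives €7045.30, past the €5950 cap; patient pays only €5950 − €4980.70 = €969.30. Plan pays €6882 − €969.30 = €5912.70.
Insurer total: €7567 + €1511.30 + €5912.70 = €14991.

€14991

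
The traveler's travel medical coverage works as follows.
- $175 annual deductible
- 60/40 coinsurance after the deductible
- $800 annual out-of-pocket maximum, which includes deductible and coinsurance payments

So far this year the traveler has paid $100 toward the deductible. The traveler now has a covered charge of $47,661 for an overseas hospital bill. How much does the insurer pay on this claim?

Remaining deductible: $175 − $100 = $75.
After the $75 deductible portion, $47,661 − $75 = $47,586 is subject to coinsurance.
Traveler's 40% share of $47,586 is $19,034.40.
Traveler responsibility before any cap: $75 + $19,034.40 = $19,109.40.
Year-to-date out-of-pocket would reach $100 + $19,109.40 = $19,209.40, above the $800 maximum, so the traveler pays only $800 − $100 = $700.
The insurer covers the remainder: $47,661 − $700 = $46,961.

$46,961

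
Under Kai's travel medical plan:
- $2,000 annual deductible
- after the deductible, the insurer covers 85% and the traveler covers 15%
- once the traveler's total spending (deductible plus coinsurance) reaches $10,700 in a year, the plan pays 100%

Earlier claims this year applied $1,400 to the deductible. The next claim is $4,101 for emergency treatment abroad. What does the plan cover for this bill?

Remaining deductible: $2,000 − $1,400 = $600.
That leaves $4,101 − $600 = $3,501 for coinsurance.
Traveler's 15% share of $3,501 is $525.15.
So the traveler owes $600 + $525.15 = $1,125.15 before any cap.
Year-to-date out-of-pocket becomes $1,400 + $1,125.15 = $2,525.15, still under the $10,700 maximum, so no cap applies.
The insurer covers the remainder: $4,101 − $1,125.15 = $2,975.85.

$2,975.85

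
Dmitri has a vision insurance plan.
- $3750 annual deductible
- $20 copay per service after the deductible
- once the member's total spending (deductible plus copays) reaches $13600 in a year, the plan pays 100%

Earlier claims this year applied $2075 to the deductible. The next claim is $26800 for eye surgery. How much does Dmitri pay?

$2075 of the $3750 deductible is already met, leaving $1675.
After the $1675 deductible portion, $26800 − $1675 = $25125 is subject to the copay.
Copay on this service: $20.
That puts the member's cost at $1675 + $20 = $1695 before any cap.
Year-to-date out-of-pocket becomes $2075 + $1695 = $3770, still under the $13600 maximum, so no cap applies.

$1695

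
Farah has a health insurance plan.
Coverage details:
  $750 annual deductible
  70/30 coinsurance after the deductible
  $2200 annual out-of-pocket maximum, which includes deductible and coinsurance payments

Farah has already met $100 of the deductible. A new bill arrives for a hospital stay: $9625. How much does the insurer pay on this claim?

Deductible still to meet: $750 − $100 = $650.
The remaining $8975 (= $9625 − $650) moves to coinsurance.
30% of $8975 = $2692.50 falls to the patient.
Patient responsibility before any cap: $650 + $2692.50 = $3342.50.
Adding $3342.50 to the $100 already spent would give $3442.50, which exceeds the $2200 cap; the patient pays just $2200 − $100 = $2100.
The insurer covers the remainder: $9625 − $2100 = $7525.

$7525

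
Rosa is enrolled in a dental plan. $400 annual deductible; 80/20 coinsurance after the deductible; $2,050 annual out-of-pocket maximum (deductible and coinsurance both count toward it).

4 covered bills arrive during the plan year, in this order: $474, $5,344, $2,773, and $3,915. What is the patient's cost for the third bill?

$554.60

Claim 1 ($474): deductible takes $400, $74 remains; 20% of $74 = $14.80. Patient owes $414.80 (running OOP $414.80).
Claim 2 ($5,344): 20% coinsurance on $5,344 = $1,068.80. Cost to patient: $1,068.80. OOP to date $1,483.60.
Claim 3 ($2,773): deductible met; 20% of $2,773 = $554.60. Patient pays $554.60; OOP now $2,038.20.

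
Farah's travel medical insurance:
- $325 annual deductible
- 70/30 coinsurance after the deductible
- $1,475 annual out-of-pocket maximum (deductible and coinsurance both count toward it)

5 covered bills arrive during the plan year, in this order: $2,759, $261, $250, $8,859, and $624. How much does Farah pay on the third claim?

Bill 1, $2,759: $325 finishes the deductible; $2,434 goes to coinsurance; 30% of $2,434 = $730.20. Traveler owes $1,055.20 (running OOP $1,055.20).
Bill 2, $261: 30% coinsurance on $261 = $78.30. Cost to traveler: $78.30. OOP to date $1,133.50.
Bill 3, $250: deductible already satisfied, so traveler's share is 30% × $250 = $75. Cost to traveler: $75. OOP to date $1,208.50.

$75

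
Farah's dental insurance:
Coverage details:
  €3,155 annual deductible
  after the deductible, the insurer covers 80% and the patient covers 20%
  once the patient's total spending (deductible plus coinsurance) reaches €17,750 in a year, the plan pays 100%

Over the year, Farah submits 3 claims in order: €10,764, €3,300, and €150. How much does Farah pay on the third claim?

Claim 1 (€10,764): €3,155 finishes the deductible; €7,609 goes to coinsurance; coinsurance €7,609 × 20% = €1,521.80. Patient pays €4,676.80; OOP now €4,676.80.
Claim 2 (€3,300): deductible already satisfied, so patient's share is 20% × €3,300 = €660. Cost to patient: €660. OOP to date €5,336.80.
Claim 3 (€150): 20% coinsurance on €150 = €30. Patient pays €30; OOP now €5,366.80.

€30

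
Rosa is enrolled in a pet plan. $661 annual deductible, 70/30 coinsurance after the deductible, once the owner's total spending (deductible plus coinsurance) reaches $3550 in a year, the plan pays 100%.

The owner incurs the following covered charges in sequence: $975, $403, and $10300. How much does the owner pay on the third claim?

$2673.90

#1 ($975): deductible takes $661, $314 remains; owner's 30% is $94.20. Owner pays $755.20; OOP now $755.20.
#2 ($403): 30% coinsurance on $403 = $120.90. Owner pays $120.90; OOP now $876.10.
#3 ($10300): deductible met; 30% of $10300 = $3090. OOP would hit $3966.10 > $3550, so the cap limits the owner to $3550 − $876.10 = $2673.90.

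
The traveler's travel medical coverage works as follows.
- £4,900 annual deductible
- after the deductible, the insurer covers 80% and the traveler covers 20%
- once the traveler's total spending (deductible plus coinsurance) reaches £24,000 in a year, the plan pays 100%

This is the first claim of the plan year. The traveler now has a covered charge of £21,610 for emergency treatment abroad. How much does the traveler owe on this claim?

£8,242

The full £4,900 deductible is still open; £4,900 of this bill applies to it.
The remaining £16,710 (= £21,610 − £4,900) moves to coinsurance.
Coinsurance: £16,710 × 20% = £3,342.
So the traveler owes £4,900 + £3,342 = £8,242 before any cap.
Cumulative spending £0 + £8,242 = £8,242 stays under the £24,000 maximum.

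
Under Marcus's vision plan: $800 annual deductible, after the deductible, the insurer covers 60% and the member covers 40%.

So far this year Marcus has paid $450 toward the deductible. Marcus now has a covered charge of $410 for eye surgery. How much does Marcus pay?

Deductible still to meet: $800 − $450 = $350.
That leaves $410 − $350 = $60 for coinsurance.
Member's 40% share of $60 is $24.
So the member owes $350 + $24 = $374.

$374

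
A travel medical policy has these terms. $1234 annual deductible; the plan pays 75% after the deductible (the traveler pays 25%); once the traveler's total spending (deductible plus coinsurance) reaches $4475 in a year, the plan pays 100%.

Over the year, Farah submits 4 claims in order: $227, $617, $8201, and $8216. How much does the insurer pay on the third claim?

$5858.25

Bill 1, $227: entire amount goes to the deductible. Traveler owes $227 (running OOP $227). Insurer: $227 − $227 = $0.
Bill 2, $617: all of it applies to the deductible. Cost to traveler: $617. OOP to date $844. Plan pays $617 − $617 = $0.
Bill 3, $8201: deductible takes $390, $7811 remains; traveler's 25% is $1952.75. Cost to traveler: $2342.75. OOP to date $3186.75. Plan pays $8201 − $2342.75 = $5858.25.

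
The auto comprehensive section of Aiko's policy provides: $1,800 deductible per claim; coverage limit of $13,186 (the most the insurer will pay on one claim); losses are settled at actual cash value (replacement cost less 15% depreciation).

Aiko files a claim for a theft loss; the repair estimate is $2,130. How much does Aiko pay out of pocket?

At 15% depreciation, ACV = $2,130 − $319.50 = $1,810.50.
Less the $1,800 deductible: $1,810.50 − $1,800 = $10.50.
$10.50 is within the $13,186 limit, so the insurer pays $10.50.
The policyholder bears the rest of the original loss: $2,130 − $10.50 = $2,119.50.

$2,119.50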